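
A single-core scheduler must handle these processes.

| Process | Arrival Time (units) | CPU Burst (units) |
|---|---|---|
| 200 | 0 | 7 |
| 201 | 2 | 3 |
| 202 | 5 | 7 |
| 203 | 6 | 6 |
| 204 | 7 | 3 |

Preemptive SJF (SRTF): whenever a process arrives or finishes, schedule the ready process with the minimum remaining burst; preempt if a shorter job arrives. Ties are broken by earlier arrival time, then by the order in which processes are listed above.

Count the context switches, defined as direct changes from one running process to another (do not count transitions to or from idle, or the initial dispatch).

5

Timeline: | 200 0-2 | 201 2-5 | 200 5-10 | 204 10-13 | 203 13-19 | 202 19-26 |
Completion: 200=10  201=5  202=26  203=19  204=13
Turnaround (C−A): 200=10  201=3  202=21  203=13  204=6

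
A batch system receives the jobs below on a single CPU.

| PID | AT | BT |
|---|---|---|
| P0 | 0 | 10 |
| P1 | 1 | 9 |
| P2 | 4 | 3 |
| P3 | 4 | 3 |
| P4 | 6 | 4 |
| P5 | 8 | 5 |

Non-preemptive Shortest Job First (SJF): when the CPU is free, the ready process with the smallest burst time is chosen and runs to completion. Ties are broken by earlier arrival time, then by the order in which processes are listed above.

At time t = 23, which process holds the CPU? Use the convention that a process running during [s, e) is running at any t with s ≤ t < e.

Gantt: | P0 0-10 | P2 10-13 | P3 13-16 | P4 16-20 | P5 20-25 | P1 25-34 |
Completion: P0=10  P1=34  P2=13  P3=16  P4=20  P5=25

P5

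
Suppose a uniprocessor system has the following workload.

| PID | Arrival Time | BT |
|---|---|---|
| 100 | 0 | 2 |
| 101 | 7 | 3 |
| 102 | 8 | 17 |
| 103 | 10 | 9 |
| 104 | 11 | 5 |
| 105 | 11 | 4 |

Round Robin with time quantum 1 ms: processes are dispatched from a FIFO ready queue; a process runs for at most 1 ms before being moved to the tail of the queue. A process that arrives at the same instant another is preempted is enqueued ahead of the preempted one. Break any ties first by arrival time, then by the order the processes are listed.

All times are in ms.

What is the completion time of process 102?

45

Schedule: | 100 0-2 | idle 2-7 | 101 7-8 | 102 8-9 | 101 9-10 | 102 10-11 | 103 11-12 | 101 12-13 | 104 13-14 | 105 14-15 | 102 15-16 | 103 16-17 | 104 17-18 | 105 18-19 | 102 19-20 | 103 20-21 | 104 21-22 | 105 22-23 | 102 23-24 | 103 24-25 | 104 25-26 | 105 26-27 | 102 27-28 | 103 28-29 | 104 29-30 | 102 30-31 | 103 31-32 | 102 32-33 | 103 33-34 | 102 34-35 | 103 35-36 | 102 36-37 | 103 37-38 | 102 38-45 |
Completion: 100=2  101=13  102=45  103=38  104=30  105=27
Turnaround (C−A): 100=2  101=6  102=37  103=28  104=19  105=16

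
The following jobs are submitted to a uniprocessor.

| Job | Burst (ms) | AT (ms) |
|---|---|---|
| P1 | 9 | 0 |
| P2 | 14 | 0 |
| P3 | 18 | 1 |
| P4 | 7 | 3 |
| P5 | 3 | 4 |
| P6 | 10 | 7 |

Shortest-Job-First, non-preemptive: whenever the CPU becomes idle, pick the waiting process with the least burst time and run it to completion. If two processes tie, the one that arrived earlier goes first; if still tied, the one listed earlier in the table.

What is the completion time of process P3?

Timeline: | P1 0-9 | P5 9-12 | P4 12-19 | P6 19-29 | P2 29-43 | P3 43-61 |
Completion: P1=9  P2=43  P3=61  P4=19  P5=12  P6=29

61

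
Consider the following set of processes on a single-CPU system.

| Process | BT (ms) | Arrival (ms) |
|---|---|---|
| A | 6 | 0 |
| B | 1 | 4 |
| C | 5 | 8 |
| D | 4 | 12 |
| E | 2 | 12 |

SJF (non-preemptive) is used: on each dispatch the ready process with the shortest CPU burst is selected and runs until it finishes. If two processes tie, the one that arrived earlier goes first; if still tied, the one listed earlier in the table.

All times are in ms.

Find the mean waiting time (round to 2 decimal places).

1.20

Schedule: | A 0-6 | B 6-7 | idle 7-8 | C 8-13 | E 13-15 | D 15-19 |
Completion: A=6  B=7  C=13  D=19  E=15
Turnaround (C−A): A=6  B=3  C=5  D=7  E=3
Waiting times: A=0, B=2, C=0, D=3, E=1
Average waiting = (0+2+0+3+1) / 5 = 6/5 = 1.20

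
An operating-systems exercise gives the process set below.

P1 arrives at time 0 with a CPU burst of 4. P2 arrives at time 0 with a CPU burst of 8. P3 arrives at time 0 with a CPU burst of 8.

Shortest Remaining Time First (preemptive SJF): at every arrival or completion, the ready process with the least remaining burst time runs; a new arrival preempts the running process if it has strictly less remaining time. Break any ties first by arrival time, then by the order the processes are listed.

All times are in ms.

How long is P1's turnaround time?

4

Gantt: | P1 0-4 | P2 4-12 | P3 12-20 |
Completion: P1=4  P2=12  P3=20
Turnaround (C−A): P1=4  P2=12  P3=20
Turnaround(P1) = completion − arrival = 4 − 0 = 4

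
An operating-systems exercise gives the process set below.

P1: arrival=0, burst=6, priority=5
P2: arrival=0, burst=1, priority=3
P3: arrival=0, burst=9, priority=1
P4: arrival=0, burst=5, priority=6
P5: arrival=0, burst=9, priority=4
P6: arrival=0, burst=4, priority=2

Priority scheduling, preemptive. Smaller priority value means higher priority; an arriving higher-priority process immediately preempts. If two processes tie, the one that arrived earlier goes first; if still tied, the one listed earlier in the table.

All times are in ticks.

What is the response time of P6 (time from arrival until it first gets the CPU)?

Timeline: | P3 0-9 | P6 9-13 | P2 13-14 | P5 14-23 | P1 23-29 | P4 29-34 |
Completion: P1=29  P2=14  P3=9  P4=34  P5=23  P6=13
Response(P6) = first start − arrival = 9 − 0 = 9

9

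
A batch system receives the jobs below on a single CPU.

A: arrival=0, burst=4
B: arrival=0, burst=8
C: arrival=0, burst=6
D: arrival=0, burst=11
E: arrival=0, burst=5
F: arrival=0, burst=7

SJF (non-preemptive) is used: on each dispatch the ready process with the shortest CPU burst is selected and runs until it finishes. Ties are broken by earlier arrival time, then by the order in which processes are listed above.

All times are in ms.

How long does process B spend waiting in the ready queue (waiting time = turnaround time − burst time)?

22

Timeline: | A 0-4 | E 4-9 | C 9-15 | F 15-22 | B 22-30 | D 30-41 |
Completion: A=4  B=30  C=15  D=41  E=9  F=22
Waiting(B) = turnaround − burst = 30 − 8 = 22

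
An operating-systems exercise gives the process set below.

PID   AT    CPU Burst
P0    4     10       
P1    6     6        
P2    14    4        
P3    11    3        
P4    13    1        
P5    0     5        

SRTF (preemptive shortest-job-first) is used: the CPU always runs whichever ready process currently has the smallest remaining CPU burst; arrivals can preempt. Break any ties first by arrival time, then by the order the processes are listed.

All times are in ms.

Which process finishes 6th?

Schedule: | P5 0-5 | P0 5-6 | P1 6-12 | P3 12-13 | P4 13-14 | P3 14-16 | P2 16-20 | P0 20-29 |
Completion: P0=29  P1=12  P2=20  P3=16  P4=14  P5=5
Turnaround (C−A): P0=25  P1=6  P2=6  P3=5  P4=1  P5=5
Finish order: P5 → P1 → P4 → P3 → P2 → P0

P0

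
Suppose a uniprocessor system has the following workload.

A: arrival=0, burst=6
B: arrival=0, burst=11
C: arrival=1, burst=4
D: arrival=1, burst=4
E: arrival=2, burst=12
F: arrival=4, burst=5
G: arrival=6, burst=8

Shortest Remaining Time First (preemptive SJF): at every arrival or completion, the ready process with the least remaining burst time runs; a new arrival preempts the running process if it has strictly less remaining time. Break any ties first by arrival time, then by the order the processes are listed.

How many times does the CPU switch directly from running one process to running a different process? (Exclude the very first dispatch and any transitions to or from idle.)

7

Schedule: | A 0-1 | C 1-5 | D 5-9 | A 9-14 | F 14-19 | G 19-27 | B 27-38 | E 38-50 |
Completion: A=14  B=38  C=5  D=9  E=50  F=19  G=27
Turnaround (C−A): A=14  B=38  C=4  D=8  E=48  F=15  G=21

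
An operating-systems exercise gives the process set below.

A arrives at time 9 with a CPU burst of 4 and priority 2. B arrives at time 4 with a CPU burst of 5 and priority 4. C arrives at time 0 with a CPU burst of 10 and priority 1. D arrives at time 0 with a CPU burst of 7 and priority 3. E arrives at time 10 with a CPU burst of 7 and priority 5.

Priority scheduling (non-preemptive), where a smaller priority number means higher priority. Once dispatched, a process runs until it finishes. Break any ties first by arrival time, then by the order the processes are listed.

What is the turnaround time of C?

10

Gantt: | C 0-10 | A 10-14 | D 14-21 | B 21-26 | E 26-33 |
Completion: A=14  B=26  C=10  D=21  E=33
Turnaround (C−A): A=5  B=22  C=10  D=21  E=23
Turnaround(C) = completion − arrival = 10 − 0 = 10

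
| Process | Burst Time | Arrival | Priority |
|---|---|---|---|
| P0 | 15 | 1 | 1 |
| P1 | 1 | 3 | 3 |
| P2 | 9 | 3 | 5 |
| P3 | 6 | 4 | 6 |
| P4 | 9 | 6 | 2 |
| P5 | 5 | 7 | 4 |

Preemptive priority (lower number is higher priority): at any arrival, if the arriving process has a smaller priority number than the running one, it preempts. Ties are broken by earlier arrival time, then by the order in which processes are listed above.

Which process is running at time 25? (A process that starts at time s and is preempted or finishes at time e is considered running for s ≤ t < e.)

Schedule: | idle 0-1 | P0 1-16 | P4 16-25 | P1 25-26 | P5 26-31 | P2 31-40 | P3 40-46 |
Completion: P0=16  P1=26  P2=40  P3=46  P4=25  P5=31
Turnaround (C−A): P0=15  P1=23  P2=37  P3=42  P4=19  P5=24

P1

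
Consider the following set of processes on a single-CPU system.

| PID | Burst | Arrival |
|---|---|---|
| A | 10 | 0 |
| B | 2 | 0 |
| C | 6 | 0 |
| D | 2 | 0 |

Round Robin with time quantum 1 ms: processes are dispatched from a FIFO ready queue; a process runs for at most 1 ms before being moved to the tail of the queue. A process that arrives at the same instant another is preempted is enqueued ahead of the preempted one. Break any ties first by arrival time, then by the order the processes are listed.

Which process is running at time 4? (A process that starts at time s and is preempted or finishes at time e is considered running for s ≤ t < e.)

A

Schedule: | A 0-1 | B 1-2 | C 2-3 | D 3-4 | A 4-5 | B 5-6 | C 6-7 | D 7-8 | A 8-9 | C 9-10 | A 10-11 | C 11-12 | A 12-13 | C 13-14 | A 14-15 | C 15-16 | A 16-20 |
Completion: A=20  B=6  C=16  D=8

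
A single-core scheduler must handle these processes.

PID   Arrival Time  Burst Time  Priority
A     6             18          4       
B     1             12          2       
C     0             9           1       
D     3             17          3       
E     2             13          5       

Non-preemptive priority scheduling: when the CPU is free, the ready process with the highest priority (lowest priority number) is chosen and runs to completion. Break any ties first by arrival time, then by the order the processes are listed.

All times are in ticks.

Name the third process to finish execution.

Timeline: | C 0-9 | B 9-21 | D 21-38 | A 38-56 | E 56-69 |
Completion: A=56  B=21  C=9  D=38  E=69
Finish order: C → B → D → A → E

D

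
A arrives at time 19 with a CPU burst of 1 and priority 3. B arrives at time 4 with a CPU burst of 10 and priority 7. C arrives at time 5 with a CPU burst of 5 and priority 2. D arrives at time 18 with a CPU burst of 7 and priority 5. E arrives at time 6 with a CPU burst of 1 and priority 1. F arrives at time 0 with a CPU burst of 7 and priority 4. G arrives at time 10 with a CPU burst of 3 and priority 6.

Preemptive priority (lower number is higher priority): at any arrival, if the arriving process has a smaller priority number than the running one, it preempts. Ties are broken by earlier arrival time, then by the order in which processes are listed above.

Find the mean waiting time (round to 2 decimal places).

4.43

Schedule: | F 0-5 | C 5-6 | E 6-7 | C 7-11 | F 11-13 | G 13-16 | B 16-18 | D 18-19 | A 19-20 | D 20-26 | B 26-34 |
Completion: A=20  B=34  C=11  D=26  E=7  F=13  G=16
Waiting times: A=0, B=20, C=1, D=1, E=0, F=6, G=3
Average waiting = (0+20+1+1+0+6+3) / 7 = 31/7 = 4.43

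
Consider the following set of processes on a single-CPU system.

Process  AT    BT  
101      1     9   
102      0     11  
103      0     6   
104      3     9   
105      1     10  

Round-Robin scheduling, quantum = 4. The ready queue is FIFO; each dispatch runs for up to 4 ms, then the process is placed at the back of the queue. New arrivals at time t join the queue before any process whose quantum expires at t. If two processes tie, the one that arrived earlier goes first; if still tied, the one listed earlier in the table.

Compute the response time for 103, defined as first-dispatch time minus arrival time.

Timeline: | 102 0-4 | 103 4-8 | 101 8-12 | 105 12-16 | 104 16-20 | 102 20-24 | 103 24-26 | 101 26-30 | 105 30-34 | 104 34-38 | 102 38-41 | 101 41-42 | 105 42-44 | 104 44-45 |
Completion: 101=42  102=41  103=26  104=45  105=44
Turnaround (C−A): 101=41  102=41  103=26  104=42  105=43
Response(103) = first start − arrival = 4 − 0 = 4

4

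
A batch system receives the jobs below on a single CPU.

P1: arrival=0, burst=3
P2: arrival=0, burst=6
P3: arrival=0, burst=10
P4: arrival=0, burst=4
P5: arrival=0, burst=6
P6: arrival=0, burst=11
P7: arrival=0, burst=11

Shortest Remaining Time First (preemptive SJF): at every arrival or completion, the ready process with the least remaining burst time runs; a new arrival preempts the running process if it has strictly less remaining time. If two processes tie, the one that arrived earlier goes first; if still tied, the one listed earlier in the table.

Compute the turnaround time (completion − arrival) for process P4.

7

Schedule: | P1 0-3 | P4 3-7 | P2 7-13 | P5 13-19 | P3 19-29 | P6 29-40 | P7 40-51 |
Completion: P1=3  P2=13  P3=29  P4=7  P5=19  P6=40  P7=51
Turnaround (C−A): P1=3  P2=13  P3=29  P4=7  P5=19  P6=40  P7=51
Turnaround(P4) = completion − arrival = 7 − 0 = 7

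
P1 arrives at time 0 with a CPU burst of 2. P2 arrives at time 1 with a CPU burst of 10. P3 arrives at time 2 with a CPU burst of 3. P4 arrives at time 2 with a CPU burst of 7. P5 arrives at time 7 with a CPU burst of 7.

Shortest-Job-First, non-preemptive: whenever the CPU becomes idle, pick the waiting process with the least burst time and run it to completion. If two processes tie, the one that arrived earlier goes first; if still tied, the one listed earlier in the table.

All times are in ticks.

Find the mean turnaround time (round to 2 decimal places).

11.00

Gantt: | P1 0-2 | P3 2-5 | P4 5-12 | P5 12-19 | P2 19-29 |
Completion: P1=2  P2=29  P3=5  P4=12  P5=19
Turnaround (C−A): P1=2  P2=28  P3=3  P4=10  P5=12
Turnaround times: P1=2, P2=28, P3=3, P4=10, P5=12
Average turnaround = (2+28+3+10+12) / 5 = 55/5 = 11.00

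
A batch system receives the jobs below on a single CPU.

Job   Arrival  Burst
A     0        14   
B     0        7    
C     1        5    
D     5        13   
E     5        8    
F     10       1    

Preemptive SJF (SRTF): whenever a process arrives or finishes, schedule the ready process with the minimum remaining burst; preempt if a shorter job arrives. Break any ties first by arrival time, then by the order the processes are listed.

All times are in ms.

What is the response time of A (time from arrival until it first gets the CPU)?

Gantt: | B 0-1 | C 1-6 | B 6-10 | F 10-11 | B 11-13 | E 13-21 | D 21-34 | A 34-48 |
Completion: A=48  B=13  C=6  D=34  E=21  F=11
Response(A) = first start − arrival = 34 − 0 = 34

34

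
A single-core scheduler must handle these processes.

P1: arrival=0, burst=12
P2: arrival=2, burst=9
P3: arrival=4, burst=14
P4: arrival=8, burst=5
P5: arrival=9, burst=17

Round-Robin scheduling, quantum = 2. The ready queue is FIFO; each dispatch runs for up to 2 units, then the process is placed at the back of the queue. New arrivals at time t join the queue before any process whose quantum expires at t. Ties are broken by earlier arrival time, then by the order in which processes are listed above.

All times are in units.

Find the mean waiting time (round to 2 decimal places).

27.60

Schedule: | P1 0-2 | P2 2-4 | P1 4-6 | P3 6-8 | P2 8-10 | P1 10-12 | P4 12-14 | P3 14-16 | P5 16-18 | P2 18-20 | P1 20-22 | P4 22-24 | P3 24-26 | P5 26-28 | P2 28-30 | P1 30-32 | P4 32-33 | P3 33-35 | P5 35-37 | P2 37-38 | P1 38-40 | P3 40-42 | P5 42-44 | P3 44-46 | P5 46-48 | P3 48-50 | P5 50-57 |
Completion: P1=40  P2=38  P3=50  P4=33  P5=57
Turnaround (C−A): P1=40  P2=36  P3=46  P4=25  P5=48
Waiting times: P1=28, P2=27, P3=32, P4=20, P5=31
Average waiting = (28+27+32+20+31) / 5 = 138/5 = 27.60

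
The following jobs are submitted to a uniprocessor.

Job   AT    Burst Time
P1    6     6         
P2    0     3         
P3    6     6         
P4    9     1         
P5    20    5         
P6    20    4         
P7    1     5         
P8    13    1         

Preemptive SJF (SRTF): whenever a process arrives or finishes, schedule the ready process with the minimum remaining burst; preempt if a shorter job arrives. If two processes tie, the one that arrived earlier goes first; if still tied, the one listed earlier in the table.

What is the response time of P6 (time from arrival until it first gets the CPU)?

Timeline: | P2 0-3 | P7 3-8 | P1 8-9 | P4 9-10 | P1 10-13 | P8 13-14 | P1 14-16 | P3 16-22 | P6 22-26 | P5 26-31 |
Completion: P1=16  P2=3  P3=22  P4=10  P5=31  P6=26  P7=8  P8=14
Turnaround (C−A): P1=10  P2=3  P3=16  P4=1  P5=11  P6=6  P7=7  P8=1
Response(P6) = first start − arrival = 22 − 20 = 2

2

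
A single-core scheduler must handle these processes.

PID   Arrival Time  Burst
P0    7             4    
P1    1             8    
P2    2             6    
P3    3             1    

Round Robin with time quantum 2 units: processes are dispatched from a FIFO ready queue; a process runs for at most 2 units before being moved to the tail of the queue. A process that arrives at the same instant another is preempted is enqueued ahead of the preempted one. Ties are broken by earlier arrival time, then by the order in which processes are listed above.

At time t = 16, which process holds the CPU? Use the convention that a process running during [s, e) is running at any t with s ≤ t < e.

P0

Timeline: | idle 0-1 | P1 1-3 | P2 3-5 | P3 5-6 | P1 6-8 | P2 8-10 | P0 10-12 | P1 12-14 | P2 14-16 | P0 16-18 | P1 18-20 |
Completion: P0=18  P1=20  P2=16  P3=6
Turnaround (C−A): P0=11  P1=19  P2=14  P3=3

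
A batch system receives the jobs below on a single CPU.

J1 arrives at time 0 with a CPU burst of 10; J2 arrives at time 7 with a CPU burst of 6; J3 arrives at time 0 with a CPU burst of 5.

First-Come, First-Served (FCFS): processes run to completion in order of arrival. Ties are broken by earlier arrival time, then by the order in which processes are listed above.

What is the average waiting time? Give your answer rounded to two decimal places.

6.00

Timeline: | J1 0-10 | J3 10-15 | J2 15-21 |
Completion: J1=10  J2=21  J3=15
Turnaround (C−A): J1=10  J2=14  J3=15
Waiting times: J1=0, J2=8, J3=10
Average waiting = (0+8+10) / 3 = 18/3 = 6.00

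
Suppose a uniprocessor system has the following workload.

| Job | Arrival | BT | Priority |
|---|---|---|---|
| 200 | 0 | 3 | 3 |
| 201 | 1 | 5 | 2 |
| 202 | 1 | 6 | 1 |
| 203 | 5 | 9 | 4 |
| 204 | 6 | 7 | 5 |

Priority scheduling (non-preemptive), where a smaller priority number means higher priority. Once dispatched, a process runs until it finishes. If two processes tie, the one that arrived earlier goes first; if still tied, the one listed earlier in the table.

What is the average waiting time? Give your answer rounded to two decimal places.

Timeline: | 200 0-3 | 202 3-9 | 201 9-14 | 203 14-23 | 204 23-30 |
Completion: 200=3  201=14  202=9  203=23  204=30
Turnaround (C−A): 200=3  201=13  202=8  203=18  204=24
Waiting times: 200=0, 201=8, 202=2, 203=9, 204=17
Average waiting = (0+8+2+9+17) / 5 = 36/5 = 7.20

7.20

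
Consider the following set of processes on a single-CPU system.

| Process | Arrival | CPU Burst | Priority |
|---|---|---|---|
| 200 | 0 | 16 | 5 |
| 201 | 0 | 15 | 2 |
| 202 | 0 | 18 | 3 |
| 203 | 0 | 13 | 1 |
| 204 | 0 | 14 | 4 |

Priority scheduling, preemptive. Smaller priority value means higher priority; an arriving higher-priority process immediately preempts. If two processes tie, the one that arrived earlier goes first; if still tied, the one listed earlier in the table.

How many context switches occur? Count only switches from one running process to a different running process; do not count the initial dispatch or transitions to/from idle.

Timeline: | 203 0-13 | 201 13-28 | 202 28-46 | 204 46-60 | 200 60-76 |
Completion: 200=76  201=28  202=46  203=13  204=60

4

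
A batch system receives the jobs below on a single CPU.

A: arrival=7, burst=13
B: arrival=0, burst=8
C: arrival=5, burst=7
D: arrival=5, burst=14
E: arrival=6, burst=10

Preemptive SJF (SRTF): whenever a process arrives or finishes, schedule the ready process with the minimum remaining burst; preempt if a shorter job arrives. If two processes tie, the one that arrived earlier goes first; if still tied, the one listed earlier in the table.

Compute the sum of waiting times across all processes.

63

Timeline: | B 0-8 | C 8-15 | E 15-25 | A 25-38 | D 38-52 |
Completion: A=38  B=8  C=15  D=52  E=25
Turnaround (C−A): A=31  B=8  C=10  D=47  E=19
Waiting = turnaround − burst: A=18, B=0, C=3, D=33, E=9
Total waiting = 18 + 0 + 3 + 33 + 9 = 63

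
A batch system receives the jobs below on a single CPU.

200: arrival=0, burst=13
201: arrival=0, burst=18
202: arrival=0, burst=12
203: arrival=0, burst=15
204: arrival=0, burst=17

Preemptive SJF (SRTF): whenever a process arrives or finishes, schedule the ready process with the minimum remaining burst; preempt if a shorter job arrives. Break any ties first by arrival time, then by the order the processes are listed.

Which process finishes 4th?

Gantt: | 202 0-12 | 200 12-25 | 203 25-40 | 204 40-57 | 201 57-75 |
Completion: 200=25  201=75  202=12  203=40  204=57
Finish order: 202 → 200 → 203 → 204 → 201

204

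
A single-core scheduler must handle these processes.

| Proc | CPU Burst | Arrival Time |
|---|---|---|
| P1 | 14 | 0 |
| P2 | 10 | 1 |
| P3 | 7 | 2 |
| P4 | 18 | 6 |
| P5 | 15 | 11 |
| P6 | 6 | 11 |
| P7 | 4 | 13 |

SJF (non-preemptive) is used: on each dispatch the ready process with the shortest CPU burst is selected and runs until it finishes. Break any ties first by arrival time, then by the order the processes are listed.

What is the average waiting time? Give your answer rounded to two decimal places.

20.00

Gantt: | P1 0-14 | P7 14-18 | P6 18-24 | P3 24-31 | P2 31-41 | P5 41-56 | P4 56-74 |
Completion: P1=14  P2=41  P3=31  P4=74  P5=56  P6=24  P7=18
Waiting times: P1=0, P2=30, P3=22, P4=50, P5=30, P6=7, P7=1
Average waiting = (0+30+22+50+30+7+1) / 7 = 140/7 = 20.00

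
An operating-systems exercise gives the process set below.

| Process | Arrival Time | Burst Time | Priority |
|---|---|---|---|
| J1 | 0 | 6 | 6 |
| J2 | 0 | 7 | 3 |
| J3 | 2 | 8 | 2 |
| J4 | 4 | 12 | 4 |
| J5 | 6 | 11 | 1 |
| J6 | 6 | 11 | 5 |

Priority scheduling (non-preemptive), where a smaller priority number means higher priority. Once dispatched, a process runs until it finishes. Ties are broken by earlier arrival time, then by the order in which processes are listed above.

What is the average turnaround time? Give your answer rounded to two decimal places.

Gantt: | J2 0-7 | J5 7-18 | J3 18-26 | J4 26-38 | J6 38-49 | J1 49-55 |
Completion: J1=55  J2=7  J3=26  J4=38  J5=18  J6=49
Turnaround times: J1=55, J2=7, J3=24, J4=34, J5=12, J6=43
Average turnaround = (55+7+24+34+12+43) / 6 = 175/6 = 29.17

29.17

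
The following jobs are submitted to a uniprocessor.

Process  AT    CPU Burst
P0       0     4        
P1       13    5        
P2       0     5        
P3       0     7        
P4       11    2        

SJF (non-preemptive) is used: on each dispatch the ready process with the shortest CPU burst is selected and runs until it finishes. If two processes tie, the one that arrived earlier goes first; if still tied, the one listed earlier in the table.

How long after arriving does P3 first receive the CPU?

Gantt: | P0 0-4 | P2 4-9 | P3 9-16 | P4 16-18 | P1 18-23 |
Completion: P0=4  P1=23  P2=9  P3=16  P4=18
Response(P3) = first start − arrival = 9 − 0 = 9

9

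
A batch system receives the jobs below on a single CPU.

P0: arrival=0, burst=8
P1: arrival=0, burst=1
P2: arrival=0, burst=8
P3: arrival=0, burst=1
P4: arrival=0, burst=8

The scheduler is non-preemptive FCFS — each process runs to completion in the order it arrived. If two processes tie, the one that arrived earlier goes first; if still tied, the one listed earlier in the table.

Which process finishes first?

Gantt: | P0 0-8 | P1 8-9 | P2 9-17 | P3 17-18 | P4 18-26 |
Completion: P0=8  P1=9  P2=17  P3=18  P4=26
Turnaround (C−A): P0=8  P1=9  P2=17  P3=18  P4=26
Finish order: P0 → P1 → P2 → P3 → P4

P0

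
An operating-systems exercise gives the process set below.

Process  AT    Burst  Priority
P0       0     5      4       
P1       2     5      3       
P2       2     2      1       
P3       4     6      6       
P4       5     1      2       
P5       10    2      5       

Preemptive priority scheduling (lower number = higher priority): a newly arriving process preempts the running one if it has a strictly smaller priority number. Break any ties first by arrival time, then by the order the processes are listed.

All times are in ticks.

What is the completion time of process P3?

21

Timeline: | P0 0-2 | P2 2-4 | P1 4-5 | P4 5-6 | P1 6-10 | P0 10-13 | P5 13-15 | P3 15-21 |
Completion: P0=13  P1=10  P2=4  P3=21  P4=6  P5=15
Turnaround (C−A): P0=13  P1=8  P2=2  P3=17  P4=1  P5=5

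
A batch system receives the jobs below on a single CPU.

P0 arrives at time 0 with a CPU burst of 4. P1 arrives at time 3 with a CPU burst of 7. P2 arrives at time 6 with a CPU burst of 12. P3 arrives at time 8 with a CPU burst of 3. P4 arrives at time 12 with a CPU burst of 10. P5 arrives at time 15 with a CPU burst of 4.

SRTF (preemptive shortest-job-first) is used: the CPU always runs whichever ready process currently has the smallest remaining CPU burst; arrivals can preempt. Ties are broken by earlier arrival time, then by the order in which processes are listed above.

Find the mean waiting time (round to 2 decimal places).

5.33

Timeline: | P0 0-4 | P1 4-11 | P3 11-14 | P4 14-15 | P5 15-19 | P4 19-28 | P2 28-40 |
Completion: P0=4  P1=11  P2=40  P3=14  P4=28  P5=19
Waiting times: P0=0, P1=1, P2=22, P3=3, P4=6, P5=0
Average waiting = (0+1+22+3+6+0) / 6 = 32/6 = 5.33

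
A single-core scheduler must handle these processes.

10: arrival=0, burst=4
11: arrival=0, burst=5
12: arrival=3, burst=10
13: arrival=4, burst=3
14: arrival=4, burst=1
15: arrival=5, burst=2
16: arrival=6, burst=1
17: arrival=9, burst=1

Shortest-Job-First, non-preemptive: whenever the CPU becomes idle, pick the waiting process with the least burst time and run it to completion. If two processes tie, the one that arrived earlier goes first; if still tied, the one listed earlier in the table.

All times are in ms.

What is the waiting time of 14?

Gantt: | 10 0-4 | 14 4-5 | 15 5-7 | 16 7-8 | 13 8-11 | 17 11-12 | 11 12-17 | 12 17-27 |
Completion: 10=4  11=17  12=27  13=11  14=5  15=7  16=8  17=12
Turnaround (C−A): 10=4  11=17  12=24  13=7  14=1  15=2  16=2  17=3
Waiting(14) = turnaround − burst = 1 − 1 = 0

0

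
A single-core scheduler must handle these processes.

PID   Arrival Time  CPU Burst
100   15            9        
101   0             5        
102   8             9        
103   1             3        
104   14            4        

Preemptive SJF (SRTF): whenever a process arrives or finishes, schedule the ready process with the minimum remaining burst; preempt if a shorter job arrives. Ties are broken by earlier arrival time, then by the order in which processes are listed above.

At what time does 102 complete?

Gantt: | 101 0-1 | 103 1-4 | 101 4-8 | 102 8-17 | 104 17-21 | 100 21-30 |
Completion: 100=30  101=8  102=17  103=4  104=21

17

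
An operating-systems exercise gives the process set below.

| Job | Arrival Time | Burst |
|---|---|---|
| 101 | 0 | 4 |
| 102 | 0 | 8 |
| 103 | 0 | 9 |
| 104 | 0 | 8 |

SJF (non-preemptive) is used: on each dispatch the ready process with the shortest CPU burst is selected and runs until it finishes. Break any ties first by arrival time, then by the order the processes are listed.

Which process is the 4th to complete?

Timeline: | 101 0-4 | 102 4-12 | 104 12-20 | 103 20-29 |
Completion: 101=4  102=12  103=29  104=20
Turnaround (C−A): 101=4  102=12  103=29  104=20
Finish order: 101 → 102 → 104 → 103

103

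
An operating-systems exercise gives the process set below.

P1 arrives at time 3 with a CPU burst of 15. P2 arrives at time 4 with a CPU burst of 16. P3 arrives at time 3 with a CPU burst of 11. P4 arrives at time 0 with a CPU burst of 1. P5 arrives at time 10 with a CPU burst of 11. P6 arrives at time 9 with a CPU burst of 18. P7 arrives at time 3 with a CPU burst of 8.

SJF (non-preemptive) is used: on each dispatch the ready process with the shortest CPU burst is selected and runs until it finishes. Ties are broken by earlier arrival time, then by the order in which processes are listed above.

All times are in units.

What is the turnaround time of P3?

19

Gantt: | P4 0-1 | idle 1-3 | P7 3-11 | P3 11-22 | P5 22-33 | P1 33-48 | P2 48-64 | P6 64-82 |
Completion: P1=48  P2=64  P3=22  P4=1  P5=33  P6=82  P7=11
Turnaround (C−A): P1=45  P2=60  P3=19  P4=1  P5=23  P6=73  P7=8
Turnaround(P3) = completion − arrival = 22 − 3 = 19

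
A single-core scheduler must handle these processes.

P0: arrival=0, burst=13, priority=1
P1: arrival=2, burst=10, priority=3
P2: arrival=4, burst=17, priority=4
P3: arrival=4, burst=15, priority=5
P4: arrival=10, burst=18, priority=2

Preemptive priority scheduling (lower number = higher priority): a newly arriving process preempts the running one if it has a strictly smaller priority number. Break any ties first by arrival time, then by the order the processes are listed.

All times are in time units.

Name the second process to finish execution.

Schedule: | P0 0-13 | P4 13-31 | P1 31-41 | P2 41-58 | P3 58-73 |
Completion: P0=13  P1=41  P2=58  P3=73  P4=31
Turnaround (C−A): P0=13  P1=39  P2=54  P3=69  P4=21
Finish order: P0 → P4 → P1 → P2 → P3

P4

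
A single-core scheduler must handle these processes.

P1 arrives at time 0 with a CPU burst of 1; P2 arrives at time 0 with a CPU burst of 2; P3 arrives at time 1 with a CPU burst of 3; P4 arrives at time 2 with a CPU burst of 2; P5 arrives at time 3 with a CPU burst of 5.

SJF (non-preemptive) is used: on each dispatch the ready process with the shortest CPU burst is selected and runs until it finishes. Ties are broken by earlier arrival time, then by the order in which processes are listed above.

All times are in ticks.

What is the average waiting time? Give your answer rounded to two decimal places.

Schedule: | P1 0-1 | P2 1-3 | P4 3-5 | P3 5-8 | P5 8-13 |
Completion: P1=1  P2=3  P3=8  P4=5  P5=13
Turnaround (C−A): P1=1  P2=3  P3=7  P4=3  P5=10
Waiting times: P1=0, P2=1, P3=4, P4=1, P5=5
Average waiting = (0+1+4+1+5) / 5 = 11/5 = 2.20

2.20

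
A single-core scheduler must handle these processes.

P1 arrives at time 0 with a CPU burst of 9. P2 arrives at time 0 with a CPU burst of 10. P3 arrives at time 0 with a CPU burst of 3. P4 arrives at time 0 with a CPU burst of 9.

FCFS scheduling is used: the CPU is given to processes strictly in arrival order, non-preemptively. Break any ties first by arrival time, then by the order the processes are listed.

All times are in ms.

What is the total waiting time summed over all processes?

50

Schedule: | P1 0-9 | P2 9-19 | P3 19-22 | P4 22-31 |
Completion: P1=9  P2=19  P3=22  P4=31
Turnaround (C−A): P1=9  P2=19  P3=22  P4=31
Waiting = turnaround − burst: P1=0, P2=9, P3=19, P4=22
Total waiting = 0 + 9 + 19 + 22 = 50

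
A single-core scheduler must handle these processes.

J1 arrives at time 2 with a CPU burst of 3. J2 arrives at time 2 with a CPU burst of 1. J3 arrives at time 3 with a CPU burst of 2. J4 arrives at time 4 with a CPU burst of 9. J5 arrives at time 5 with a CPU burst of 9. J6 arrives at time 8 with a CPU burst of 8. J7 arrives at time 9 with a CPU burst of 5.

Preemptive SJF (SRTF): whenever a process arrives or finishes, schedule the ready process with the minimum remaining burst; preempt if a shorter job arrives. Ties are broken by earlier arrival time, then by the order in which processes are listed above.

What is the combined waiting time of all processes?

50

Gantt: | idle 0-2 | J2 2-3 | J3 3-5 | J1 5-8 | J6 8-9 | J7 9-14 | J6 14-21 | J4 21-30 | J5 30-39 |
Completion: J1=8  J2=3  J3=5  J4=30  J5=39  J6=21  J7=14
Waiting = turnaround − burst: J1=3, J2=0, J3=0, J4=17, J5=25, J6=5, J7=0
Total waiting = 3 + 0 + 0 + 17 + 25 + 5 + 0 = 50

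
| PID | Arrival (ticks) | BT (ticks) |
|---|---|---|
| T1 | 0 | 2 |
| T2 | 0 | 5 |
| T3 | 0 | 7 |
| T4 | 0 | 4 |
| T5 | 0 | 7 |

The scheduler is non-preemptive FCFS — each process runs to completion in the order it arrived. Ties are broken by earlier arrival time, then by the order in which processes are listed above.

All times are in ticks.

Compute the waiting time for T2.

2

Timeline: | T1 0-2 | T2 2-7 | T3 7-14 | T4 14-18 | T5 18-25 |
Completion: T1=2  T2=7  T3=14  T4=18  T5=25
Turnaround (C−A): T1=2  T2=7  T3=14  T4=18  T5=25
Waiting(T2) = turnaround − burst = 7 − 5 = 2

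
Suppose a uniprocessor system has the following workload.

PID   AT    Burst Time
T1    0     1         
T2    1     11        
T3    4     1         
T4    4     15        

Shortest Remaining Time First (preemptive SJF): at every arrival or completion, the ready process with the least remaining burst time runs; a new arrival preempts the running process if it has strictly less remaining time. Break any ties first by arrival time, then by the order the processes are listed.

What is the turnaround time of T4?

24

Timeline: | T1 0-1 | T2 1-4 | T3 4-5 | T2 5-13 | T4 13-28 |
Completion: T1=1  T2=13  T3=5  T4=28
Turnaround(T4) = completion − arrival = 28 − 4 = 24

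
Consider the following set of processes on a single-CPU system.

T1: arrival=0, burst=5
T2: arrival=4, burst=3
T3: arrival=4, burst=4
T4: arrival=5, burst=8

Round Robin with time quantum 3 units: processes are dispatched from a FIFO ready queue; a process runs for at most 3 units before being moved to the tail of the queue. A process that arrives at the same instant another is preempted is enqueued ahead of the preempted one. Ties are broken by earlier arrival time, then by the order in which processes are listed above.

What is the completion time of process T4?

20

Schedule: | T1 0-5 | T2 5-8 | T3 8-11 | T4 11-14 | T3 14-15 | T4 15-20 |
Completion: T1=5  T2=8  T3=15  T4=20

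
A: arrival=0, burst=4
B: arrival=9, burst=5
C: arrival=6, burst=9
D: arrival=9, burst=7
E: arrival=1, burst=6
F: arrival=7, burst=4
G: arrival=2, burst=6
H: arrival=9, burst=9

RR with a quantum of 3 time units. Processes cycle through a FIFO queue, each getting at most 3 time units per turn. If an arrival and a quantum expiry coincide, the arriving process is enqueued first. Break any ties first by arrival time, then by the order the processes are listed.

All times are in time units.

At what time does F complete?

35

Gantt: | A 0-3 | E 3-6 | G 6-9 | A 9-10 | C 10-13 | E 13-16 | F 16-19 | B 19-22 | D 22-25 | H 25-28 | G 28-31 | C 31-34 | F 34-35 | B 35-37 | D 37-40 | H 40-43 | C 43-46 | D 46-47 | H 47-50 |
Completion: A=10  B=37  C=46  D=47  E=16  F=35  G=31  H=50
Turnaround (C−A): A=10  B=28  C=40  D=38  E=15  F=28  G=29  H=41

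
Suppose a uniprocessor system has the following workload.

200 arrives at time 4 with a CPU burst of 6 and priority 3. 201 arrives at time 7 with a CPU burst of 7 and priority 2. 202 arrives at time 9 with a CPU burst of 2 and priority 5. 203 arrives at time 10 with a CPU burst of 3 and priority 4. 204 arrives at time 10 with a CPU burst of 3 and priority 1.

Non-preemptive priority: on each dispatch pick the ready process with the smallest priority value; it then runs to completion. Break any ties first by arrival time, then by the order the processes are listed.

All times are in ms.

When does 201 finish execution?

Gantt: | idle 0-4 | 200 4-10 | 204 10-13 | 201 13-20 | 203 20-23 | 202 23-25 |
Completion: 200=10  201=20  202=25  203=23  204=13

20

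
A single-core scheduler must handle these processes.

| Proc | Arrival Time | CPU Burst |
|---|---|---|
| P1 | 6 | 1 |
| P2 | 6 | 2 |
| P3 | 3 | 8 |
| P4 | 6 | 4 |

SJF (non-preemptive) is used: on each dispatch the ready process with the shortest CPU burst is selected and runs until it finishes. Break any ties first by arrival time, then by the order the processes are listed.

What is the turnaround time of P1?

Schedule: | idle 0-3 | P3 3-11 | P1 11-12 | P2 12-14 | P4 14-18 |
Completion: P1=12  P2=14  P3=11  P4=18
Turnaround (C−A): P1=6  P2=8  P3=8  P4=12
Turnaround(P1) = completion − arrival = 12 − 6 = 6

6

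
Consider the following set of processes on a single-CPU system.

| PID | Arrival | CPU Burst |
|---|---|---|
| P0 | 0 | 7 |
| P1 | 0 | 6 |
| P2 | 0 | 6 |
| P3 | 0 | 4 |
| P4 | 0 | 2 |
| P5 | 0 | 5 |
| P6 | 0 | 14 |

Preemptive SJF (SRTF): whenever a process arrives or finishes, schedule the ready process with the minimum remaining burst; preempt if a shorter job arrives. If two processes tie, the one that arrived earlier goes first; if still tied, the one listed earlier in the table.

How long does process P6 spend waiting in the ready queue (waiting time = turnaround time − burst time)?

Schedule: | P4 0-2 | P3 2-6 | P5 6-11 | P1 11-17 | P2 17-23 | P0 23-30 | P6 30-44 |
Completion: P0=30  P1=17  P2=23  P3=6  P4=2  P5=11  P6=44
Turnaround (C−A): P0=30  P1=17  P2=23  P3=6  P4=2  P5=11  P6=44
Waiting(P6) = turnaround − burst = 44 − 14 = 30

30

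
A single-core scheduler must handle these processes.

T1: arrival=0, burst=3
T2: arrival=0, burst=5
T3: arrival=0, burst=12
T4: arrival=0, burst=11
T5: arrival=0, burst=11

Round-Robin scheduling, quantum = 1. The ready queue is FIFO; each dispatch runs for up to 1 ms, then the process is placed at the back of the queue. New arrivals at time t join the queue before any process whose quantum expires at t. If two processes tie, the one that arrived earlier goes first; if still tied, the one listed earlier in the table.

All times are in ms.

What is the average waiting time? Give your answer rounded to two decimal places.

22.40

Schedule: | T1 0-1 | T2 1-2 | T3 2-3 | T4 3-4 | T5 4-5 | T1 5-6 | T2 6-7 | T3 7-8 | T4 8-9 | T5 9-10 | T1 10-11 | T2 11-12 | T3 12-13 | T4 13-14 | T5 14-15 | T2 15-16 | T3 16-17 | T4 17-18 | T5 18-19 | T2 19-20 | T3 20-21 | T4 21-22 | T5 22-23 | T3 23-24 | T4 24-25 | T5 25-26 | T3 26-27 | T4 27-28 | T5 28-29 | T3 29-30 | T4 30-31 | T5 31-32 | T3 32-33 | T4 33-34 | T5 34-35 | T3 35-36 | T4 36-37 | T5 37-38 | T3 38-39 | T4 39-40 | T5 40-41 | T3 41-42 |
Completion: T1=11  T2=20  T3=42  T4=40  T5=41
Turnaround (C−A): T1=11  T2=20  T3=42  T4=40  T5=41
Waiting times: T1=8, T2=15, T3=30, T4=29, T5=30
Average waiting = (8+15+30+29+30) / 5 = 112/5 = 22.40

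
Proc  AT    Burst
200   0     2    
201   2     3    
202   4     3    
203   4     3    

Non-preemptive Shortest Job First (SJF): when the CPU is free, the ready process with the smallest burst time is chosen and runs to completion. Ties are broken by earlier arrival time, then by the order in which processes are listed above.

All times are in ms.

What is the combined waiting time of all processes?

5

Timeline: | 200 0-2 | 201 2-5 | 202 5-8 | 203 8-11 |
Completion: 200=2  201=5  202=8  203=11
Waiting = turnaround − burst: 200=0, 201=0, 202=1, 203=4
Total waiting = 0 + 0 + 1 + 4 = 5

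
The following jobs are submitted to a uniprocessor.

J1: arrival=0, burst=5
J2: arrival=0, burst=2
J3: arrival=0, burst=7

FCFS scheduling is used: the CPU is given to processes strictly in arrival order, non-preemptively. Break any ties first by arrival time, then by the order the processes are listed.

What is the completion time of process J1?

5

Schedule: | J1 0-5 | J2 5-7 | J3 7-14 |
Completion: J1=5  J2=7  J3=14
Turnaround (C−A): J1=5  J2=7  J3=14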